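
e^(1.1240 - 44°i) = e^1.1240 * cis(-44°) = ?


e^1.1240 = 3.07714
cos(-44°) = 0.71934
sin(-44°) = -0.69466
Real = 3.07714*0.71934 = 2.2135
Imag = 3.07714*(-0.69466) = -2.1376

2.2135 - 2.1376i


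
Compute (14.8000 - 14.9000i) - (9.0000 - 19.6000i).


Real: 14.8 - 9 = 5.8
Imag: -14.9 + 19.6 = 4.7

5.8000 + 4.7000i


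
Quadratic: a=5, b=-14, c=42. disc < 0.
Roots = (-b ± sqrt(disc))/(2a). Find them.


disc = (-14)^2 - 4*5*42 = 196 - 840 = -644
sqrt(|disc|) = sqrt(644) = 25.3772
Real part = 14/(2*5) = 1.4000
Imag part = 25.3772/(2*5) = 2.5377

1.4000 ± 2.5377i


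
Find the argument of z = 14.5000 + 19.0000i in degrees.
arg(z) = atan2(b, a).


Re = 14.5, Im = 19
arg = atan2(19, 14.5) = 52.6507 degrees

arg(z) = 52.6507 degrees


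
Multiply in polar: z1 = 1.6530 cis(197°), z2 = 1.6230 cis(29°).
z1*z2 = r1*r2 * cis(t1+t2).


r = 1.6530 * 1.6230 = 2.6828
theta = 197° + 29° = 226° = 226° (mod 360)

2.6828 cis(226°)


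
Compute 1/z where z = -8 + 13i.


|z|^2 = 64+169 = 233
1/z = (-8 - 13i)/233

1/z = -0.0343 - 0.0558i


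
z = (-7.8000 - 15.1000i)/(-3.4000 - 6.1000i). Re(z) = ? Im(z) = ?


Multiply by conjugate: (-7.8000 - 15.1000i)(-3.4000 + 6.1000i) / ((-3.4)^2 + (-6.1)^2)
Numerator real = -7.8*(-3.4) - (15.1)*(-6.1) = 118.63
Numerator imag = -15.1*(-3.4) - (-7.8)*(-6.1) = 3.76
Denominator = 48.77
Re(z) = 118.63/48.77 = 2.4324
Im(z) = 3.76/48.77 = 0.0771

Re(z) = 2.4324, Im(z) = 0.0771


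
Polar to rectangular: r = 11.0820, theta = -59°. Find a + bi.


a = 11.0820*cos(-59°) = 11.0820*0.51504 = 5.7077
b = 11.0820*sin(-59°) = 11.0820*(-0.857167) = -9.4991

5.7077 - 9.4991i


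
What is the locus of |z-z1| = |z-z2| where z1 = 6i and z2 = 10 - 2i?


Equal distances means the locus is the perpendicular bisector of z1 and z2.
Midpoint = ((0+10)/2, (6+(-2))/2) = (5.0000, 2.0000)

Perpendicular bisector through (5.0000, 2.0000)


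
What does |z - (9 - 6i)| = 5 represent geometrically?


|z - z0| = r is a circle with center z0 and radius r.
Center = (9, -6), radius = 5

Circle with center (9, -6) and radius 5


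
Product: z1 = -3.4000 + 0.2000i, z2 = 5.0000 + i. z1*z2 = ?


Real = -3.4*5 - 0.2*1 = -17 - 0.2 = -17.2
Imag = -3.4*1 + 5*0.2 = -3.4 + 1 = -2.4

-17.2000 - 2.4000i


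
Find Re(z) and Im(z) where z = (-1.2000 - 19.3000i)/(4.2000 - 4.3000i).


Multiply by conjugate: (-1.2000 - 19.3000i)(4.2000 + 4.3000i) / (4.2^2 + (-4.3)^2)
Numerator real = -1.2*4.2 - (19.3)*(-4.3) = 77.95
Numerator imag = -19.3*4.2 - (-1.2)*(-4.3) = -86.22
Denominator = 36.13
Re(z) = 77.95/36.13 = 2.1575
Im(z) = -86.22/36.13 = -2.3864

Re(z) = 2.1575, Im(z) = -2.3864


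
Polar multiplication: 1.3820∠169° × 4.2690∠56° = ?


r = 1.3820 * 4.2690 = 5.8998
theta = 169° + 56° = 225° = 225° (mod 360)

5.8998 cis(225°)


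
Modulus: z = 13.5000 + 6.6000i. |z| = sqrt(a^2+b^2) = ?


|z| = sqrt(13.5^2 + 6.6^2) = sqrt(182.25 + 43.56) = sqrt(225.81) = 15.0270

|z| = 15.0270


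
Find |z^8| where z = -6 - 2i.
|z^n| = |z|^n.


|z| = sqrt(36+4) = sqrt(40) = 6.3246
|z^8| = |z|^8 = (sqrt(40))^8 = 40^4 = 2560000

|z^8| = 2560000


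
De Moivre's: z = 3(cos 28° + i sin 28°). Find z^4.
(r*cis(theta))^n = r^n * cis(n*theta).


r^4 = 3^4 = 81
n*theta = 4*28° = 112° = 112° (mod 360)
a = 81*cos(112°) = -30.3431
b = 81*sin(112°) = 75.1019

81 cis(112°) = -30.3431 + 75.1019i


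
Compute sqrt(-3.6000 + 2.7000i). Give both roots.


|z| = sqrt(12.96+7.29) = 4.5000
sqrt((|z|+a)/2) = sqrt((4.5000+(-3.6))/2) = sqrt(0.4500) = 0.6708
sqrt((|z|-a)/2) = sqrt((4.5000-(-3.6))/2) = sqrt(4.0500) = 2.0125

±(0.6708 + 2.0125i) i.e. 0.6708 + 2.0125i and -0.6708 - 2.0125i


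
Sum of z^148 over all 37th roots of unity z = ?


The roots are w_k = w^k with w = e^(2*pi*i/37), and (w^k)^148 = (w^148)^k.
So S = 1 + u + u^2 + ... + u^(36) with u = w^148.
148 = 4*37 + 0, so 148 is a multiple of 37 and u = (w^37)^4 = 1.
Every one of the 37 terms equals 1: S = 37

S = 37


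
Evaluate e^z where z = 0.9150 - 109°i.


e^0.9150 = 2.4968
cos(-109°) = -0.32557
sin(-109°) = -0.9455
Real = 2.4968*(-0.32557) = -0.8129
Imag = 2.4968*(-0.9455) = -2.3607

-0.8129 - 2.3607i


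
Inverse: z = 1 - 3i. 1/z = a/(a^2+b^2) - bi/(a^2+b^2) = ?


|z|^2 = 1+9 = 10
1/z = (1 + 3i)/10

1/z = 0.1000 + 0.3000i


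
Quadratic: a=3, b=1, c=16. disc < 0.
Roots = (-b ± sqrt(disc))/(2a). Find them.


disc = 1^2 - 4*3*16 = 1 - 192 = -191
sqrt(|disc|) = sqrt(191) = 13.8203
Real part = -1/(2*3) = -0.1667
Imag part = 13.8203/(2*3) = 2.3034

-0.1667 ± 2.3034i


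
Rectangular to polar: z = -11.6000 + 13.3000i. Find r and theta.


r = sqrt(134.56+176.89) = sqrt(311.45) = 17.6479
theta = atan2(13.3, -11.6) = 131.0943 degrees

r = 17.6479, theta = 131.0943 degrees


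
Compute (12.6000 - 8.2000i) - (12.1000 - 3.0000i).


Real: 12.6 - 12.1 = 0.5
Imag: -8.2 + 3 = -5.2

0.5000 - 5.2000i


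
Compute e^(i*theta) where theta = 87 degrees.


cos(87°) = 0.0523
sin(87°) = 0.9986

e^(i*87°) = 0.0523 + 0.9986i


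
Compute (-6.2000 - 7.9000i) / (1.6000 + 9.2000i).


Conjugate of z2 = 1.6000 - 9.2000i
Numerator: (-6.2000 - 7.9000i)(1.6000 - 9.2000i) = -82.6000 + 44.4000i
Denominator: 1.6^2 + 9.2^2 = 87.2
Result = (-82.6000 + 44.4000i)/87.2

-0.9472 + 0.5092i


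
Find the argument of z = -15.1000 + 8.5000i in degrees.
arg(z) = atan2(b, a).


Re = -15.1, Im = 8.5
arg = atan2(8.5, -15.1) = 150.6242 degrees

arg(z) = 150.6242 degrees


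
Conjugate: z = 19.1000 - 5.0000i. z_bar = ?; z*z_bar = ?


z_bar = 19.1000 + 5.0000i
z*z_bar = 19.1^2 + (-5)^2 = 364.81 + 25 = 389.81

z_bar = 19.1000 + 5.0000i, z*z_bar = 389.81


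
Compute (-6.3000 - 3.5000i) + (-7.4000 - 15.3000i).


Real: -6.3 - 7.4 = -13.7
Imag: -3.5 - 15.3 = -18.8

-13.7000 - 18.8000i


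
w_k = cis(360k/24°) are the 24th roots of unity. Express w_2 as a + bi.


Angle = 360*2/24 = 30°
a = cos(30°) = 0.8660
b = sin(30°) = 0.5000

0.8660 + 0.5000i


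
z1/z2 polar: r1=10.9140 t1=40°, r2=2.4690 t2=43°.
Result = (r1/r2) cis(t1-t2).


r = 10.9140 / 2.4690 = 4.4204
theta = 40° - 43° = -3° = 357° (mod 360)

4.4204 cis(357°)


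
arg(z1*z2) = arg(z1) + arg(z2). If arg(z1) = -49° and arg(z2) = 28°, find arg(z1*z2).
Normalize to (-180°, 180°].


arg(z1*z2) = -49° + 28° = -21°
Normalized to (-180°, 180°]: -21°

-21°


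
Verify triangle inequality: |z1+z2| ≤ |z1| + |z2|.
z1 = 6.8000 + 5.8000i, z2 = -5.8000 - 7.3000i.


|z1| = sqrt(6.8^2 + 5.8^2) = sqrt(79.88) = 8.9376
|z2| = sqrt((-5.8)^2 + (-7.3)^2) = sqrt(86.93) = 9.3236
z1+z2 = 1.0000 - 1.5000i
|z1+z2| = sqrt(3.25) = 1.8028
|z1|+|z2| = 8.9376 + 9.3236 = 18.2612

|z1+z2| = 1.8028 ≤ |z1|+|z2| = 18.2612 (verified)


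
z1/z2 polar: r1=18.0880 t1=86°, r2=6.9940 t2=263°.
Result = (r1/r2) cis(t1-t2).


r = 18.0880 / 6.9940 = 2.5862
theta = 86° - 263° = -177° = 183° (mod 360)

2.5862 cis(183°)


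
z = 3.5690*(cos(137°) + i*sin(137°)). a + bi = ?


a = 3.5690*cos(137°) = 3.5690*(-0.73135) = -2.6102
b = 3.5690*sin(137°) = 3.5690*0.682 = 2.4341

-2.6102 + 2.4341i


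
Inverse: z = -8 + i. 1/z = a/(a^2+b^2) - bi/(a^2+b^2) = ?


|z|^2 = 64+1 = 65
1/z = (-8 - 1i)/65

1/z = -0.1231 - 0.0154i


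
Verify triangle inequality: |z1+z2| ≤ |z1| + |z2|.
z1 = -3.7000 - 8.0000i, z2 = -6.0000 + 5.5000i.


|z1| = sqrt((-3.7)^2 + (-8)^2) = sqrt(77.69) = 8.8142
|z2| = sqrt((-6)^2 + 5.5^2) = sqrt(66.25) = 8.1394
z1+z2 = -9.7000 - 2.5000i
|z1+z2| = sqrt(100.34) = 10.0170
|z1|+|z2| = 8.8142 + 8.1394 = 16.9536

|z1+z2| = 10.0170 ≤ |z1|+|z2| = 16.9536 (verified)


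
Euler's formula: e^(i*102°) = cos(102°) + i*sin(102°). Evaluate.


cos(102°) = -0.2079
sin(102°) = 0.9781

e^(i*102°) = -0.2079 + 0.9781i


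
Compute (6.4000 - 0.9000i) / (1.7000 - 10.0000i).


Conjugate of z2 = 1.7000 + 10.0000i
Numerator: (6.4000 - 0.9000i)(1.7000 + 10.0000i) = 19.8800 + 62.4700i
Denominator: 1.7^2 + (-10)^2 = 102.89
Result = (19.8800 + 62.4700i)/102.89

0.1932 + 0.6072i


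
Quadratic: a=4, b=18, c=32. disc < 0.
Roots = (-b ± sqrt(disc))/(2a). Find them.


disc = 18^2 - 4*4*32 = 324 - 512 = -188
sqrt(|disc|) = sqrt(188) = 13.7113
Real part = -18/(2*4) = -2.2500
Imag part = 13.7113/(2*4) = 1.7139

-2.2500 ± 1.7139i


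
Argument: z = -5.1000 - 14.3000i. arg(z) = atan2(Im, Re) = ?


Re = -5.1, Im = -14.3
arg = atan2(-14.3, -5.1) = -109.6284 degrees

arg(z) = -109.6284 degrees


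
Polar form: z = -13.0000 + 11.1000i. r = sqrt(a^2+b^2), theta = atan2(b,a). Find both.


r = sqrt(169+123.21) = sqrt(292.21) = 17.0942
theta = atan2(11.1, -13) = 139.5078 degrees

r = 17.0942, theta = 139.5078 degrees


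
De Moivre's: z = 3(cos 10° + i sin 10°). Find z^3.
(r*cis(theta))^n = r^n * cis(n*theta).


r^3 = 3^3 = 27
n*theta = 3*10° = 30° = 30° (mod 360)
a = 27*cos(30°) = 23.3827
b = 27*sin(30°) = 13.5000

27 cis(30°) = 23.3827 + 13.5000i


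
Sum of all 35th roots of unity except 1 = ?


With w = e^(2*pi*i/35), all 35 of the 35th roots of unity w^0 = 1, w, ..., w^(34) sum to 0: 1 + w + ... + w^(34) = (1 - w^35)/(1 - w) = 0 since w^35 = 1, w ≠ 1.
Removing the root 1: w + w^2 + ... + w^(34) = 0 - 1 = -1

Sum = -1


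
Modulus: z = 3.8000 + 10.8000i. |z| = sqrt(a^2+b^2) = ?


|z| = sqrt(3.8^2 + 10.8^2) = sqrt(14.44 + 116.64) = sqrt(131.08) = 11.4490

|z| = 11.4490


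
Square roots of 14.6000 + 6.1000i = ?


|z| = sqrt(213.16+37.21) = 15.8231
sqrt((|z|+a)/2) = sqrt((15.8231+14.6)/2) = sqrt(15.2115) = 3.9002
sqrt((|z|-a)/2) = sqrt((15.8231-14.6)/2) = sqrt(0.6115) = 0.7820

±(3.9002 + 0.7820i) i.e. 3.9002 + 0.7820i and -3.9002 - 0.7820i


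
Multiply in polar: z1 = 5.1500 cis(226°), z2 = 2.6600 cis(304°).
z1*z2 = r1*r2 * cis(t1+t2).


r = 5.1500 * 2.6600 = 13.6990
theta = 226° + 304° = 530° = 170° (mod 360)

13.6990 cis(170°)


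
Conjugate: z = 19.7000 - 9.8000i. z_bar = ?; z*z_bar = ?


z_bar = 19.7000 + 9.8000i
z*z_bar = 19.7^2 + (-9.8)^2 = 388.09 + 96.04 = 484.13

z_bar = 19.7000 + 9.8000i, z*z_bar = 484.13


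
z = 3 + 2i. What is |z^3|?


|z| = sqrt(9+4) = sqrt(13) = 3.6056
|z^3| = |z|^3 = (sqrt(13))^3 = 13*sqrt(13)

|z^3| = 13*sqrt(13) ≈ 46.8722


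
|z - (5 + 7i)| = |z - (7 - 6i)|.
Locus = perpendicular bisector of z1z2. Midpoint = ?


Equal distances means the locus is the perpendicular bisector of z1 and z2.
Midpoint = ((5+7)/2, (7+(-6))/2) = (6.0000, 0.5000)

Perpendicular bisector through (6.0000, 0.5000)


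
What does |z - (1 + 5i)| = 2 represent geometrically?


|z - z0| = r is a circle with center z0 and radius r.
Center = (1, 5), radius = 2

Circle with center (1, 5) and radius 2


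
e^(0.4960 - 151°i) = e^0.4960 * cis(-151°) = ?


e^0.4960 = 1.6421
cos(-151°) = -0.8746
sin(-151°) = -0.4848
Real = 1.6421*(-0.8746) = -1.4362
Imag = 1.6421*(-0.4848) = -0.7961

-1.4362 - 0.7961i


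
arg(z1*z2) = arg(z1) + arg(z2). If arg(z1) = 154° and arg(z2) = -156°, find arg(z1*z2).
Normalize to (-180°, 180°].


arg(z1*z2) = 154° - 156° = -2°
Normalized to (-180°, 180°]: -2°

-2°


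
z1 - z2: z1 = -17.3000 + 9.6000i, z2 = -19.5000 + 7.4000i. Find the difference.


Real: -17.3 + 19.5 = 2.2
Imag: 9.6 - 7.4 = 2.2

2.2000 + 2.2000i


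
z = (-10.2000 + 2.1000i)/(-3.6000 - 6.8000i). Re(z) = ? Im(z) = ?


Multiply by conjugate: (-10.2000 + 2.1000i)(-3.6000 + 6.8000i) / ((-3.6)^2 + (-6.8)^2)
Numerator real = -10.2*(-3.6) + 2.1*(-6.8) = 22.44
Numerator imag = 2.1*(-3.6) - (-10.2)*(-6.8) = -76.92
Denominator = 59.2
Re(z) = 22.44/59.2 = 0.3791
Im(z) = -76.92/59.2 = -1.2993

Re(z) = 0.3791, Im(z) = -1.2993


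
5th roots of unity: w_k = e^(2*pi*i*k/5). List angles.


The 5th roots of unity are cis(360k/5°) for k=0..4
Angle step = 360/5 = 72°
Primitive root: cis(72°)
Primitive root = 0.3090 + 0.9511i

5 roots at angles: 0°, 72°, 144°, 216°, 288°


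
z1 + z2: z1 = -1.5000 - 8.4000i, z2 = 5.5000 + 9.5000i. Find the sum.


Real: -1.5 + 5.5 = 4
Imag: -8.4 + 9.5 = 1.1

4.0000 + 1.1000i


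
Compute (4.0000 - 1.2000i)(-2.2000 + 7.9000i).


Real = 4*(-2.2) - (-1.2)*7.9 = -8.8 - (-9.48) = 0.68
Imag = 4*7.9 - (2.2)*(-1.2) = 31.6 + 2.64 = 34.24

0.6800 + 34.2400i


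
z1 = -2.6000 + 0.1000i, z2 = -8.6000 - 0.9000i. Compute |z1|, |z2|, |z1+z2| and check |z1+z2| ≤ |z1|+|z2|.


|z1| = sqrt((-2.6)^2 + 0.1^2) = sqrt(6.77) = 2.6019
|z2| = sqrt((-8.6)^2 + (-0.9)^2) = sqrt(74.77) = 8.6470
z1+z2 = -11.2000 - 0.8000i
|z1+z2| = sqrt(126.08) = 11.2285
|z1|+|z2| = 2.6019 + 8.6470 = 11.2489

|z1+z2| = 11.2285 ≤ |z1|+|z2| = 11.2489 (verified)


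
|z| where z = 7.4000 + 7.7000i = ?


|z| = sqrt(7.4^2 + 7.7^2) = sqrt(54.76 + 59.29) = sqrt(114.05) = 10.6794

|z| = 10.6794


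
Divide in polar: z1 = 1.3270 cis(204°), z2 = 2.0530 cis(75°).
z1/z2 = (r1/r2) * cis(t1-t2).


r = 1.3270 / 2.0530 = 0.6464
theta = 204° - 75° = 129° = 129° (mod 360)

0.6464 cis(129°)


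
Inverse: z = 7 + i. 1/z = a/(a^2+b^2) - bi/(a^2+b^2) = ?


|z|^2 = 49+1 = 50
1/z = (7 - 1i)/50

1/z = 0.1400 - 0.0200i


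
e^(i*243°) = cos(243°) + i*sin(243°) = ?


cos(243°) = -0.4540
sin(243°) = -0.8910

e^(i*243°) = -0.4540 - 0.8910i


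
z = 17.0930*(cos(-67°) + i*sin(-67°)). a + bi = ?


a = 17.0930*cos(-67°) = 17.0930*0.390731 = 6.6788
b = 17.0930*sin(-67°) = 17.0930*(-0.920505) = -15.7342

6.6788 - 15.7342i


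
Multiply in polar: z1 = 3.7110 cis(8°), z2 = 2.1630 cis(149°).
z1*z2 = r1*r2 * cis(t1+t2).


r = 3.7110 * 2.1630 = 8.0269
theta = 8° + 149° = 157° = 157° (mod 360)

8.0269 cis(157°)


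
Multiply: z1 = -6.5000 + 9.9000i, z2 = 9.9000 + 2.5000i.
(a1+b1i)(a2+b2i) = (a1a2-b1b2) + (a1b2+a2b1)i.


Real = -6.5*9.9 - 9.9*2.5 = -64.35 - 24.75 = -89.1
Imag = -6.5*2.5 + 9.9*9.9 = -16.25 + 98.01 = 81.76

-89.1000 + 81.7600i


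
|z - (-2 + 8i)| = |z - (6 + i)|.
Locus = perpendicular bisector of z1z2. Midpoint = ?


Equal distances means the locus is the perpendicular bisector of z1 and z2.
Midpoint = ((-2+6)/2, (8+1)/2) = (2.0000, 4.5000)

Perpendicular bisector through (2.0000, 4.5000)


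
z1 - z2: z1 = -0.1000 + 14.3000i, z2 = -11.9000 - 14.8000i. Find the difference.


Real: -0.1 + 11.9 = 11.8
Imag: 14.3 + 14.8 = 29.1

11.8000 + 29.1000i


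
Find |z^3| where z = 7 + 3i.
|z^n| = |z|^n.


|z| = sqrt(49+9) = sqrt(58) = 7.6158
|z^3| = |z|^3 = (sqrt(58))^3 = 58*sqrt(58)

|z^3| = 58*sqrt(58) ≈ 441.7148


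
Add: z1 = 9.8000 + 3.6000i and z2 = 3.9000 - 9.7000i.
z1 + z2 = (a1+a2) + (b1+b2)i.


Real: 9.8 + 3.9 = 13.7
Imag: 3.6 - 9.7 = -6.1

13.7000 - 6.1000i


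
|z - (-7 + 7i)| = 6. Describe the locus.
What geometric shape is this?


|z - z0| = r is a circle with center z0 and radius r.
Center = (-7, 7), radius = 6

Circle with center (-7, 7) and radius 6


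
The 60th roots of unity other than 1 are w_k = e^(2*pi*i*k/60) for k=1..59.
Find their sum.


With w = e^(2*pi*i/60), all 60 of the 60th roots of unity w^0 = 1, w, ..., w^(59) sum to 0: 1 + w + ... + w^(59) = (1 - w^60)/(1 - w) = 0 since w^60 = 1, w ≠ 1.
Removing the root 1: w + w^2 + ... + w^(59) = 0 - 1 = -1

Sum = -1


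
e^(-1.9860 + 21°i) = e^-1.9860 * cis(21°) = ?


e^-1.9860 = 0.1372
cos(21°) = 0.9336
sin(21°) = 0.3584
Real = 0.1372*0.9336 = 0.1281
Imag = 0.1372*0.3584 = 0.0492

0.1281 + 0.0492i


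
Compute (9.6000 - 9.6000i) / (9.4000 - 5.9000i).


Conjugate of z2 = 9.4000 + 5.9000i
Numerator: (9.6000 - 9.6000i)(9.4000 + 5.9000i) = 146.8800 - 33.6000i
Denominator: 9.4^2 + (-5.9)^2 = 123.17
Result = (146.8800 - 33.6000i)/123.17

1.1925 - 0.2728i


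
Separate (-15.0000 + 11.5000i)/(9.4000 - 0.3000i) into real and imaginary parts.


Multiply by conjugate: (-15.0000 + 11.5000i)(9.4000 + 0.3000i) / (9.4^2 + (-0.3)^2)
Numerator real = -15*9.4 + 11.5*(-0.3) = -144.45
Numerator imag = 11.5*9.4 - (-15)*(-0.3) = 103.6
Denominator = 88.45
Re(z) = -144.45/88.45 = -1.6331
Im(z) = 103.6/88.45 = 1.1713

Re(z) = -1.6331, Im(z) = 1.1713


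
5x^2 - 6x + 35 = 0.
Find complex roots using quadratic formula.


disc = (-6)^2 - 4*5*35 = 36 - 700 = -664
sqrt(|disc|) = sqrt(664) = 25.7682
Real part = 6/(2*5) = 0.6000
Imag part = 25.7682/(2*5) = 2.5768

0.6000 ± 2.5768i


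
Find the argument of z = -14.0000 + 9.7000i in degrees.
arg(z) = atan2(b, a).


Re = -14, Im = 9.7
arg = atan2(9.7, -14) = 145.2836 degrees

arg(z) = 145.2836 degrees


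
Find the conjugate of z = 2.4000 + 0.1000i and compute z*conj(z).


z_bar = 2.4000 - 0.1000i
z*z_bar = 2.4^2 + 0.1^2 = 5.76 + 0.01 = 5.77

z_bar = 2.4000 - 0.1000i, z*z_bar = 5.77


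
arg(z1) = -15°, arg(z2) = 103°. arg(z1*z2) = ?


arg(z1*z2) = -15° + 103° = 88°
Normalized to (-180°, 180°]: 88°

88°


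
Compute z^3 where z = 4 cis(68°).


r^3 = 4^3 = 64
n*theta = 3*68° = 204° = 204° (mod 360)
a = 64*cos(204°) = -58.4669
b = 64*sin(204°) = -26.0311

64 cis(204°) = -58.4669 - 26.0311i


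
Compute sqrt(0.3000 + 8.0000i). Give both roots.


|z| = sqrt(0.09+64) = 8.0056
sqrt((|z|+a)/2) = sqrt((8.0056+0.3)/2) = sqrt(4.1528) = 2.0378
sqrt((|z|-a)/2) = sqrt((8.0056-0.3)/2) = sqrt(3.8528) = 1.9629

±(2.0378 + 1.9629i) i.e. 2.0378 + 1.9629i and -2.0378 - 1.9629i


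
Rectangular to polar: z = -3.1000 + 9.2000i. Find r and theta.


r = sqrt(9.61+84.64) = sqrt(94.25) = 9.7082
theta = atan2(9.2, -3.1) = 108.6216 degrees

r = 9.7082, theta = 108.6216 degrees


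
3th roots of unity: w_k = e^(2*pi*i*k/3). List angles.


The 3th roots of unity are cis(360k/3°) for k=0..2
Angle step = 360/3 = 120°
Primitive root: cis(120°)
Primitive root = -0.5000 + 0.8660i

3 roots at angles: 0°, 120°, 240°


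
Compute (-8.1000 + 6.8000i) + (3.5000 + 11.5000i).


Real: -8.1 + 3.5 = -4.6
Imag: 6.8 + 11.5 = 18.3

-4.6000 + 18.3000i


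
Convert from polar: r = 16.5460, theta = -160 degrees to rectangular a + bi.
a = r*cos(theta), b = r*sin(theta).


a = 16.5460*cos(-160°) = 16.5460*(-0.939693) = -15.5482
b = 16.5460*sin(-160°) = 16.5460*(-0.34202) = -5.6591

-15.5482 - 5.6591i


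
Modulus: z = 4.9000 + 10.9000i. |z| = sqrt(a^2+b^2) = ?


|z| = sqrt(4.9^2 + 10.9^2) = sqrt(24.01 + 118.81) = sqrt(142.82) = 11.9507

|z| = 11.9507


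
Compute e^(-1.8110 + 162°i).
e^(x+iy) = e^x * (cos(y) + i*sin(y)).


e^-1.8110 = 0.1635
cos(162°) = -0.9511
sin(162°) = 0.309
Real = 0.1635*(-0.9511) = -0.1555
Imag = 0.1635*0.309 = 0.0505

-0.1555 + 0.0505i


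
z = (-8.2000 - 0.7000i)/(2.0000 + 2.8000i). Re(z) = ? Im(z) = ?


Multiply by conjugate: (-8.2000 - 0.7000i)(2.0000 - 2.8000i) / (2^2 + 2.8^2)
Numerator real = -8.2*2 - (0.7)*2.8 = -18.36
Numerator imag = -0.7*2 - (-8.2)*2.8 = 21.56
Denominator = 11.84
Re(z) = -18.36/11.84 = -1.5507
Im(z) = 21.56/11.84 = 1.8209

Re(z) = -1.5507, Im(z) = 1.8209


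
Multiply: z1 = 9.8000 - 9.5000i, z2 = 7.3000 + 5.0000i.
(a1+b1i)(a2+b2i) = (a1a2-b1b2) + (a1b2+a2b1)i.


Real = 9.8*7.3 - (-9.5)*5 = 71.54 - (-47.5) = 119.04
Imag = 9.8*5 + 7.3*(-9.5) = 49 - (69.35) = -20.35

119.0400 - 20.3500i


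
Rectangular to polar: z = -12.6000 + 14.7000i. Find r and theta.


r = sqrt(158.76+216.09) = sqrt(374.85) = 19.3610
theta = atan2(14.7, -12.6) = 130.6013 degrees

r = 19.3610, theta = 130.6013 degrees


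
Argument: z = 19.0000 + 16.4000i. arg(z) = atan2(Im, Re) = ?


Re = 19, Im = 16.4
arg = atan2(16.4, 19) = 40.7994 degrees

arg(z) = 40.7994 degrees


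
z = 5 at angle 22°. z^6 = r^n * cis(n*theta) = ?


r^6 = 5^6 = 15625
n*theta = 6*22° = 132° = 132° (mod 360)
a = 15625*cos(132°) = -10455.1657
b = 15625*sin(132°) = 11611.6379

15625 cis(132°) = -10455.1657 + 11611.6379i


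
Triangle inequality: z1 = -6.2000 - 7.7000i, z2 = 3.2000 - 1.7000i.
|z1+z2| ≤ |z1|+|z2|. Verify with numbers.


|z1| = sqrt((-6.2)^2 + (-7.7)^2) = sqrt(97.73) = 9.8858
|z2| = sqrt(3.2^2 + (-1.7)^2) = sqrt(13.13) = 3.6235
z1+z2 = -3.0000 - 9.4000i
|z1+z2| = sqrt(97.36) = 9.8671
|z1|+|z2| = 9.8858 + 3.6235 = 13.5093

|z1+z2| = 9.8671 ≤ |z1|+|z2| = 13.5093 (verified)


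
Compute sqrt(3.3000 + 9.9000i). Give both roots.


|z| = sqrt(10.89+98.01) = 10.4355
sqrt((|z|+a)/2) = sqrt((10.4355+3.3)/2) = sqrt(6.8678) = 2.6206
sqrt((|z|-a)/2) = sqrt((10.4355-3.3)/2) = sqrt(3.5678) = 1.8889

±(2.6206 + 1.8889i) i.e. 2.6206 + 1.8889i and -2.6206 - 1.8889i


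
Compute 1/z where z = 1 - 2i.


|z|^2 = 1+4 = 5
1/z = (1 + 2i)/5

1/z = 0.2000 + 0.4000i


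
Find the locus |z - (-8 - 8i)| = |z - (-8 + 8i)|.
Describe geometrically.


Equal distances means the locus is the perpendicular bisector of z1 and z2.
Midpoint = ((-8+(-8))/2, (-8+8)/2) = (-8.0000, 0)

Perpendicular bisector through (-8.0000, 0)


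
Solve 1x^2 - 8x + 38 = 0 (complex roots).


disc = (-8)^2 - 4*1*38 = 64 - 152 = -88
sqrt(|disc|) = sqrt(88) = 9.3808
Real part = 8/(2*1) = 4.0000
Imag part = 9.3808/(2*1) = 4.6904

4.0000 ± 4.6904i


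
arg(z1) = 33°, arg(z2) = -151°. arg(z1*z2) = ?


arg(z1*z2) = 33° - 151° = -118°
Normalized to (-180°, 180°]: -118°

-118°


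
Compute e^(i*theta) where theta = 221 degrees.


cos(221°) = -0.7547
sin(221°) = -0.6561

e^(i*221°) = -0.7547 - 0.6561i


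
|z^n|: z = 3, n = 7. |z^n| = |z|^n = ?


|z| = sqrt(9+0) = sqrt(9) = 3
|z^7| = |z|^7 = 3^7 = 2187

|z^7| = 2187


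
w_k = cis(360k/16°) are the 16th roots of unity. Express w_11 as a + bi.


Angle = 360*11/16 = 247.5°
a = cos(247.5°) = -0.3827
b = sin(247.5°) = -0.9239

-0.3827 - 0.9239i


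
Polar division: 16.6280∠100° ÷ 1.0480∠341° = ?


r = 16.6280 / 1.0480 = 15.8664
theta = 100° - 341° = -241° = 119° (mod 360)

15.8664 cis(119°)


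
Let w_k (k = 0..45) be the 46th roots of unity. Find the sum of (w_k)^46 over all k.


The roots are w_k = w^k with w = e^(2*pi*i/46), and (w^k)^46 = (w^46)^k.
So S = 1 + u + u^2 + ... + u^(45) with u = w^46.
46 = 1*46 + 0, so 46 is a multiple of 46 and u = (w^46)^1 = 1.
Every one of the 46 terms equals 1: S = 46

S = 46


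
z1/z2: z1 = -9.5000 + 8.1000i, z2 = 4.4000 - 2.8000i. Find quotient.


Conjugate of z2 = 4.4000 + 2.8000i
Numerator: (-9.5000 + 8.1000i)(4.4000 + 2.8000i) = -64.4800 + 9.0400i
Denominator: 4.4^2 + (-2.8)^2 = 27.2
Result = (-64.4800 + 9.0400i)/27.2

-2.3706 + 0.3324i


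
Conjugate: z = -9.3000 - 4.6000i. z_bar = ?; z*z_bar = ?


z_bar = -9.3000 + 4.6000i
z*z_bar = (-9.3)^2 + (-4.6)^2 = 86.49 + 21.16 = 107.65

z_bar = -9.3000 + 4.6000i, z*z_bar = 107.65


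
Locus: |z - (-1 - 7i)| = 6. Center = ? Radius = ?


|z - z0| = r is a circle with center z0 and radius r.
Center = (-1, -7), radius = 6

Circle with center (-1, -7) and radius 6


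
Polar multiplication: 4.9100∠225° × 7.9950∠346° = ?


r = 4.9100 * 7.9950 = 39.2555
theta = 225° + 346° = 571° = 211° (mod 360)

39.2555 cis(211°)


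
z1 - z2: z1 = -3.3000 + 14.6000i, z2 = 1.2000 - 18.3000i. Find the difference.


Real: -3.3 - 1.2 = -4.5
Imag: 14.6 + 18.3 = 32.9

-4.5000 + 32.9000i


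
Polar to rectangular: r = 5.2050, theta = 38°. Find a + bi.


a = 5.2050*cos(38°) = 5.2050*0.78801 = 4.1016
b = 5.2050*sin(38°) = 5.2050*0.61566 = 3.2045

4.1016 + 3.2045i


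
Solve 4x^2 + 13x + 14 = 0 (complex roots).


disc = 13^2 - 4*4*14 = 169 - 224 = -55
sqrt(|disc|) = sqrt(55) = 7.4162
Real part = -13/(2*4) = -1.6250
Imag part = 7.4162/(2*4) = 0.9270

-1.6250 ± 0.9270i


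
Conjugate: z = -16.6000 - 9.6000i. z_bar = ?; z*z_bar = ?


z_bar = -16.6000 + 9.6000i
z*z_bar = (-16.6)^2 + (-9.6)^2 = 275.56 + 92.16 = 367.72

z_bar = -16.6000 + 9.6000i, z*z_bar = 367.72


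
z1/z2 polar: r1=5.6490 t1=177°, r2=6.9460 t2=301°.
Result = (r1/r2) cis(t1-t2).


r = 5.6490 / 6.9460 = 0.8133
theta = 177° - 301° = -124° = 236° (mod 360)

0.8133 cis(236°)


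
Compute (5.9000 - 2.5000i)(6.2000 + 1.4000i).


Real = 5.9*6.2 - (-2.5)*1.4 = 36.58 - (-3.5) = 40.08
Imag = 5.9*1.4 + 6.2*(-2.5) = 8.26 - (15.5) = -7.24

40.0800 - 7.2400i


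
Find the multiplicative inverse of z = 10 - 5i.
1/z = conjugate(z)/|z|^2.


|z|^2 = 100+25 = 125
1/z = (10 + 5i)/125

1/z = 0.0800 + 0.0400i


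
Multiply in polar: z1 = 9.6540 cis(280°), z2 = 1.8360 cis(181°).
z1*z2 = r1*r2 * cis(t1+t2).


r = 9.6540 * 1.8360 = 17.7247
theta = 280° + 181° = 461° = 101° (mod 360)

17.7247 cis(101°)


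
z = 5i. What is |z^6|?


|z| = sqrt(0+25) = sqrt(25) = 5
|z^6| = |z|^6 = 5^6 = 15625

|z^6| = 15625


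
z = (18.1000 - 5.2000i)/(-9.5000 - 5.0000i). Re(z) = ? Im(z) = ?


Multiply by conjugate: (18.1000 - 5.2000i)(-9.5000 + 5.0000i) / ((-9.5)^2 + (-5)^2)
Numerator real = 18.1*(-9.5) - (5.2)*(-5) = -145.95
Numerator imag = -5.2*(-9.5) - 18.1*(-5) = 139.9
Denominator = 115.25
Re(z) = -145.95/115.25 = -1.2664
Im(z) = 139.9/115.25 = 1.2139

Re(z) = -1.2664, Im(z) = 1.2139


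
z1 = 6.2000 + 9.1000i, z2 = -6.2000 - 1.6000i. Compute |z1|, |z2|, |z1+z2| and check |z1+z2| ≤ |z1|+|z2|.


|z1| = sqrt(6.2^2 + 9.1^2) = sqrt(121.25) = 11.0114
|z2| = sqrt((-6.2)^2 + (-1.6)^2) = sqrt(41) = 6.4031
z1+z2 = 7.5000i
|z1+z2| = sqrt(56.25) = 7.5000
|z1|+|z2| = 11.0114 + 6.4031 = 17.4145

|z1+z2| = 7.5000 ≤ |z1|+|z2| = 17.4145 (verified)


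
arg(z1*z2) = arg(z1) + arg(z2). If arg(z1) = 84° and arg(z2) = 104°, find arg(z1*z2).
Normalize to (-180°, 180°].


arg(z1*z2) = 84° + 104° = 188°
Normalized to (-180°, 180°]: -172°

-172°


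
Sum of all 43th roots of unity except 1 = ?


With w = e^(2*pi*i/43), all 43 of the 43th roots of unity w^0 = 1, w, ..., w^(42) sum to 0: 1 + w + ... + w^(42) = (1 - w^43)/(1 - w) = 0 since w^43 = 1, w ≠ 1.
Removing the root 1: w + w^2 + ... + w^(42) = 0 - 1 = -1

Sum = -1


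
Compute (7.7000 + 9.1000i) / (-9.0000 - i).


Conjugate of z2 = -9.0000 + i
Numerator: (7.7000 + 9.1000i)(-9.0000 + i) = -78.4000 - 74.2000i
Denominator: (-9)^2 + (-1)^2 = 82
Result = (-78.4000 - 74.2000i)/82

-0.9561 - 0.9049i


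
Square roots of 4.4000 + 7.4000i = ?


|z| = sqrt(19.36+54.76) = 8.6093
sqrt((|z|+a)/2) = sqrt((8.6093+4.4)/2) = sqrt(6.5046) = 2.5504
sqrt((|z|-a)/2) = sqrt((8.6093-4.4)/2) = sqrt(2.1046) = 1.4507

±(2.5504 + 1.4507i) i.e. 2.5504 + 1.4507i and -2.5504 - 1.4507i


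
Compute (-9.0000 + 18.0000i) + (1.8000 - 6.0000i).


Real: -9 + 1.8 = -7.2
Imag: 18 - 6 = 12

-7.2000 + 12.0000i


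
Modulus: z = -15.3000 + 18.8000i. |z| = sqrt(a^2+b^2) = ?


|z| = sqrt((-15.3)^2 + 18.8^2) = sqrt(234.09 + 353.44) = sqrt(587.53) = 24.2390

|z| = 24.2390


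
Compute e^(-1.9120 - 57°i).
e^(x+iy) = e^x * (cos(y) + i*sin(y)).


e^-1.9120 = 0.14778
cos(-57°) = 0.5446
sin(-57°) = -0.8387
Real = 0.14778*0.5446 = 0.0805
Imag = 0.14778*(-0.8387) = -0.1239

0.0805 - 0.1239i


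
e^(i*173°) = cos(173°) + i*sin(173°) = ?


cos(173°) = -0.9925
sin(173°) = 0.1219

e^(i*173°) = -0.9925 + 0.1219i


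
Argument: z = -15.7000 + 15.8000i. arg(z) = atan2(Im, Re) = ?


Re = -15.7, Im = 15.8
arg = atan2(15.8, -15.7) = 134.8181 degrees

arg(z) = 134.8181 degrees


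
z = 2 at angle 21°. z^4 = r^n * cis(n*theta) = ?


r^4 = 2^4 = 16
n*theta = 4*21° = 84° = 84° (mod 360)
a = 16*cos(84°) = 1.6725
b = 16*sin(84°) = 15.9124

16 cis(84°) = 1.6725 + 15.9124i


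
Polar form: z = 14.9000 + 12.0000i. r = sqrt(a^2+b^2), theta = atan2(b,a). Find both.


r = sqrt(222.01+144) = sqrt(366.01) = 19.1314
theta = atan2(12, 14.9) = 38.8469 degrees

r = 19.1314, theta = 38.8469 degrees


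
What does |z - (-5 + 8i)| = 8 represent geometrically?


|z - z0| = r is a circle with center z0 and radius r.
Center = (-5, 8), radius = 8

Circle with center (-5, 8) and radius 8


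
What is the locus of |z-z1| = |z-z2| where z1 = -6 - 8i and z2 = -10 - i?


Equal distances means the locus is the perpendicular bisector of z1 and z2.
Midpoint = ((-6+(-10))/2, (-8+(-1))/2) = (-8.0000, -4.5000)

Perpendicular bisector through (-8.0000, -4.5000)


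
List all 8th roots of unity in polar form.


The 8th roots of unity are cis(360k/8°) for k=0..7
Angle step = 360/8 = 45°
Primitive root: cis(45°)
Primitive root = 0.7071 + 0.7071i

8 roots at angles: 0°, 45°, 90°, 135°, 180°, 225°, 270°, 315°


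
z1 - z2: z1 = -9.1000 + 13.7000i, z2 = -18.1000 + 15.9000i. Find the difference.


Real: -9.1 + 18.1 = 9
Imag: 13.7 - 15.9 = -2.2

9.0000 - 2.2000i


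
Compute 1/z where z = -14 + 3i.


|z|^2 = 196+9 = 205
1/z = (-14 - 3i)/205

1/z = -0.0683 - 0.0146i


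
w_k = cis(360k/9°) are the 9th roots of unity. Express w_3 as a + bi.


Angle = 360*3/9 = 120°
a = cos(120°) = -0.5000
b = sin(120°) = 0.8660

-0.5000 + 0.8660i


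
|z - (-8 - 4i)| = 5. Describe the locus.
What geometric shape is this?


|z - z0| = r is a circle with center z0 and radius r.
Center = (-8, -4), radius = 5

Circle with center (-8, -4) and radius 5


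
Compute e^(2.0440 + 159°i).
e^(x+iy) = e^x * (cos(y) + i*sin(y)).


e^2.0440 = 7.72143
cos(159°) = -0.93358
sin(159°) = 0.35837
Real = 7.72143*(-0.93358) = -7.2086
Imag = 7.72143*0.35837 = 2.7671

-7.2086 + 2.7671i


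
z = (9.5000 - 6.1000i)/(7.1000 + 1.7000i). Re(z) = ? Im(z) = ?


Multiply by conjugate: (9.5000 - 6.1000i)(7.1000 - 1.7000i) / (7.1^2 + 1.7^2)
Numerator real = 9.5*7.1 - (6.1)*1.7 = 57.08
Numerator imag = -6.1*7.1 - 9.5*1.7 = -59.46
Denominator = 53.3
Re(z) = 57.08/53.3 = 1.0709
Im(z) = -59.46/53.3 = -1.1156

Re(z) = 1.0709, Im(z) = -1.1156


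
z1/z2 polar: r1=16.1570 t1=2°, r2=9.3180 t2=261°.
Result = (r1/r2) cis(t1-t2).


r = 16.1570 / 9.3180 = 1.7340
theta = 2° - 261° = -259° = 101° (mod 360)

1.7340 cis(101°)


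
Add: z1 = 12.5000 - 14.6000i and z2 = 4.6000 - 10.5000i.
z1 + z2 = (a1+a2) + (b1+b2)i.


Real: 12.5 + 4.6 = 17.1
Imag: -14.6 - 10.5 = -25.1

17.1000 - 25.1000i


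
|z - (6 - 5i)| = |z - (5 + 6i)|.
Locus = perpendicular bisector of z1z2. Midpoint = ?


Equal distances means the locus is the perpendicular bisector of z1 and z2.
Midpoint = ((6+5)/2, (-5+6)/2) = (5.5000, 0.5000)

Perpendicular bisector through (5.5000, 0.5000)


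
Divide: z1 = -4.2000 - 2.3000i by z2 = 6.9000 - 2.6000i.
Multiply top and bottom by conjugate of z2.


Conjugate of z2 = 6.9000 + 2.6000i
Numerator: (-4.2000 - 2.3000i)(6.9000 + 2.6000i) = -23.0000 - 26.7900i
Denominator: 6.9^2 + (-2.6)^2 = 54.37
Result = (-23.0000 - 26.7900i)/54.37

-0.4230 - 0.4927i


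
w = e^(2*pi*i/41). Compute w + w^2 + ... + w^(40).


With w = e^(2*pi*i/41), all 41 of the 41th roots of unity w^0 = 1, w, ..., w^(40) sum to 0: 1 + w + ... + w^(40) = (1 - w^41)/(1 - w) = 0 since w^41 = 1, w ≠ 1.
Removing the root 1: w + w^2 + ... + w^(40) = 0 - 1 = -1

Sum = -1


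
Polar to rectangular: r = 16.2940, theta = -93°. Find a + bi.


a = 16.2940*cos(-93°) = 16.2940*(-0.05234) = -0.8528
b = 16.2940*sin(-93°) = 16.2940*(-0.99863) = -16.2717

-0.8528 - 16.2717i


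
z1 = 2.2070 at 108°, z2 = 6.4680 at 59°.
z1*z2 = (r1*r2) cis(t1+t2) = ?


r = 2.2070 * 6.4680 = 14.2749
theta = 108° + 59° = 167° = 167° (mod 360)

14.2749 cis(167°)


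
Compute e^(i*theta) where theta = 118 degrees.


cos(118°) = -0.4695
sin(118°) = 0.8829

e^(i*118°) = -0.4695 + 0.8829i


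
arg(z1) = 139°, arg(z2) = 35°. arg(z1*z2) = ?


arg(z1*z2) = 139° + 35° = 174°
Normalized to (-180°, 180°]: 174°

174°


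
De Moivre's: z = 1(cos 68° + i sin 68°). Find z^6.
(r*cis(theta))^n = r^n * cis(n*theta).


r^6 = 1^6 = 1
n*theta = 6*68° = 408° = 48° (mod 360)
a = 1*cos(48°) = 0.6691
b = 1*sin(48°) = 0.7431

1 cis(48°) = 0.6691 + 0.7431i


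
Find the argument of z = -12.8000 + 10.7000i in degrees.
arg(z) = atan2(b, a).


Re = -12.8, Im = 10.7
arg = atan2(10.7, -12.8) = 140.1065 degrees

arg(z) = 140.1065 degrees


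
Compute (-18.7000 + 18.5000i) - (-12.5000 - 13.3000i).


Real: -18.7 + 12.5 = -6.2
Imag: 18.5 + 13.3 = 31.8

-6.2000 + 31.8000i


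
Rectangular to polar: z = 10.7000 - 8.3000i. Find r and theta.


r = sqrt(114.49+68.89) = sqrt(183.38) = 13.5418
theta = atan2(-8.3, 10.7) = -37.8008 degrees

r = 13.5418, theta = -37.8008 degrees


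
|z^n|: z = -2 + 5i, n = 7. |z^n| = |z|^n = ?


|z| = sqrt(4+25) = sqrt(29) = 5.3852
|z^7| = |z|^7 = (sqrt(29))^7 = 29^3 * sqrt(29) = 24389*sqrt(29)

|z^7| = 24389*sqrt(29) ≈ 131338.7845


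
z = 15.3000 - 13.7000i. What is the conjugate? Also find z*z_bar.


z_bar = 15.3000 + 13.7000i
z*z_bar = 15.3^2 + (-13.7)^2 = 234.09 + 187.69 = 421.78

z_bar = 15.3000 + 13.7000i, z*z_bar = 421.78


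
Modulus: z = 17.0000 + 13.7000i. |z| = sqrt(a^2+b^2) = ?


|z| = sqrt(17^2 + 13.7^2) = sqrt(289 + 187.69) = sqrt(476.69) = 21.8332

|z| = 21.8332


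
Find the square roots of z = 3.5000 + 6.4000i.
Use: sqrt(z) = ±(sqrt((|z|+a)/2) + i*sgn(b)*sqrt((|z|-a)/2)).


|z| = sqrt(12.25+40.96) = 7.2945
sqrt((|z|+a)/2) = sqrt((7.2945+3.5)/2) = sqrt(5.3973) = 2.3232
sqrt((|z|-a)/2) = sqrt((7.2945-3.5)/2) = sqrt(1.8973) = 1.3774

±(2.3232 + 1.3774i) i.e. 2.3232 + 1.3774i and -2.3232 - 1.3774i


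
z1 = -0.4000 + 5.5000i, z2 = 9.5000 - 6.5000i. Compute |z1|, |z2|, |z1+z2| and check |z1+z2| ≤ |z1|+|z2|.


|z1| = sqrt((-0.4)^2 + 5.5^2) = sqrt(30.41) = 5.5145
|z2| = sqrt(9.5^2 + (-6.5)^2) = sqrt(132.5) = 11.5109
z1+z2 = 9.1000 - i
|z1+z2| = sqrt(83.81) = 9.1548
|z1|+|z2| = 5.5145 + 11.5109 = 17.0254

|z1+z2| = 9.1548 ≤ |z1|+|z2| = 17.0254 (verified)


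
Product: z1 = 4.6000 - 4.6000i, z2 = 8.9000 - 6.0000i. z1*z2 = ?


Real = 4.6*8.9 - (-4.6)*(-6) = 40.94 - 27.6 = 13.34
Imag = 4.6*(-6) + 8.9*(-4.6) = -27.6 - (40.94) = -68.54

13.3400 - 68.5400i


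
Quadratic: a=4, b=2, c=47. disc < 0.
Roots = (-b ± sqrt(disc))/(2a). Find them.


disc = 2^2 - 4*4*47 = 4 - 752 = -748
sqrt(|disc|) = sqrt(748) = 27.3496
Real part = -2/(2*4) = -0.2500
Imag part = 27.3496/(2*4) = 3.4187

-0.2500 ± 3.4187i


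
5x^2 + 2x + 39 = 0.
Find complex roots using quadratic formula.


disc = 2^2 - 4*5*39 = 4 - 780 = -776
sqrt(|disc|) = sqrt(776) = 27.8568
Real part = -2/(2*5) = -0.2000
Imag part = 27.8568/(2*5) = 2.7857

-0.2000 ± 2.7857i


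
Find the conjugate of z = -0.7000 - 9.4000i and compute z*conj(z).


z_bar = -0.7000 + 9.4000i
z*z_bar = (-0.7)^2 + (-9.4)^2 = 0.49 + 88.36 = 88.85

z_bar = -0.7000 + 9.4000i, z*z_bar = 88.85


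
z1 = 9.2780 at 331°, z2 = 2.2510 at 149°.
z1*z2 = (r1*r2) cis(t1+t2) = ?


r = 9.2780 * 2.2510 = 20.8848
theta = 331° + 149° = 480° = 120° (mod 360)

20.8848 cis(120°)


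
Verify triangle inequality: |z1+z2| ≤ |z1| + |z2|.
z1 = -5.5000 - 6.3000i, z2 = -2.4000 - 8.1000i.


|z1| = sqrt((-5.5)^2 + (-6.3)^2) = sqrt(69.94) = 8.3630
|z2| = sqrt((-2.4)^2 + (-8.1)^2) = sqrt(71.37) = 8.4481
z1+z2 = -7.9000 - 14.4000i
|z1+z2| = sqrt(269.77) = 16.4247
|z1|+|z2| = 8.3630 + 8.4481 = 16.8111

|z1+z2| = 16.4247 ≤ |z1|+|z2| = 16.8111 (verified)


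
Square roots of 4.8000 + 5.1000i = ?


|z| = sqrt(23.04+26.01) = 7.0036
sqrt((|z|+a)/2) = sqrt((7.0036+4.8)/2) = sqrt(5.9018) = 2.4294
sqrt((|z|-a)/2) = sqrt((7.0036-4.8)/2) = sqrt(1.1018) = 1.0497

±(2.4294 + 1.0497i) i.e. 2.4294 + 1.0497i and -2.4294 - 1.0497i


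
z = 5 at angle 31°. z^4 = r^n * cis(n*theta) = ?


r^4 = 5^4 = 625
n*theta = 4*31° = 124° = 124° (mod 360)
a = 625*cos(124°) = -349.4956
b = 625*sin(124°) = 518.1485

625 cis(124°) = -349.4956 + 518.1485i


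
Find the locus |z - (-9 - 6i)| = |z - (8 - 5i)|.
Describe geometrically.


Equal distances means the locus is the perpendicular bisector of z1 and z2.
Midpoint = ((-9+8)/2, (-6+(-5))/2) = (-0.5000, -5.5000)

Perpendicular bisector through (-0.5000, -5.5000)


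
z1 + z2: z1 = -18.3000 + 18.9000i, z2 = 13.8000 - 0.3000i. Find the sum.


Real: -18.3 + 13.8 = -4.5
Imag: 18.9 - 0.3 = 18.6

-4.5000 + 18.6000i


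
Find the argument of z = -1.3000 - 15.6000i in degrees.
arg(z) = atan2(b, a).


Re = -1.3, Im = -15.6
arg = atan2(-15.6, -1.3) = -94.7636 degrees

arg(z) = -94.7636 degrees


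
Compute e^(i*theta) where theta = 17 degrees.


cos(17°) = 0.9563
sin(17°) = 0.2924

e^(i*17°) = 0.9563 + 0.2924i


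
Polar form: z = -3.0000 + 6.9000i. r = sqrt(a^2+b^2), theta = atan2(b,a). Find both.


r = sqrt(9+47.61) = sqrt(56.61) = 7.5240
theta = atan2(6.9, -3) = 113.4986 degrees

r = 7.5240, theta = 113.4986 degrees


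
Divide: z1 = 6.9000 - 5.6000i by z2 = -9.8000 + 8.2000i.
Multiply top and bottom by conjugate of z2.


Conjugate of z2 = -9.8000 - 8.2000i
Numerator: (6.9000 - 5.6000i)(-9.8000 - 8.2000i) = -113.5400 - 1.7000i
Denominator: (-9.8)^2 + 8.2^2 = 163.28
Result = (-113.5400 - 1.7000i)/163.28

-0.6954 - 0.0104i


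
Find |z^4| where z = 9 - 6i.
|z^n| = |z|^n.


|z| = sqrt(81+36) = sqrt(117) = 10.8167
|z^4| = |z|^4 = (sqrt(117))^4 = 117^2 = 13689

|z^4| = 13689


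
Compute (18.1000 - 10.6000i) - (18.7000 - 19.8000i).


Real: 18.1 - 18.7 = -0.6
Imag: -10.6 + 19.8 = 9.2

-0.6000 + 9.2000i


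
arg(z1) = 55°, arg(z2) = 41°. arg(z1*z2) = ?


arg(z1*z2) = 55° + 41° = 96°
Normalized to (-180°, 180°]: 96°

96°


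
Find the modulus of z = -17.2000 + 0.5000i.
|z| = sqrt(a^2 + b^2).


|z| = sqrt((-17.2)^2 + 0.5^2) = sqrt(295.84 + 0.25) = sqrt(296.09) = 17.2073

|z| = 17.2073


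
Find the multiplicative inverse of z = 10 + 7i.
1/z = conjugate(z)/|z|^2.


|z|^2 = 100+49 = 149
1/z = (10 - 7i)/149

1/z = 0.0671 - 0.0470i


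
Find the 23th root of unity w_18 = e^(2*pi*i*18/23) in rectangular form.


Angle = 360*18/23 = 281.7391°
a = cos(281.7391°) = 0.2035
b = sin(281.7391°) = -0.9791

0.2035 - 0.9791i


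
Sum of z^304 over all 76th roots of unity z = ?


The roots are w_k = w^k with w = e^(2*pi*i/76), and (w^k)^304 = (w^304)^k.
So S = 1 + u + u^2 + ... + u^(75) with u = w^304.
304 = 4*76 + 0, so 304 is a multiple of 76 and u = (w^76)^4 = 1.
Every one of the 76 terms equals 1: S = 76

S = 76


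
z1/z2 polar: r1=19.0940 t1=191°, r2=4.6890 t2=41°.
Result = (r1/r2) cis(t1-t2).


r = 19.0940 / 4.6890 = 4.0721
theta = 191° - 41° = 150° = 150° (mod 360)

4.0721 cis(150°)


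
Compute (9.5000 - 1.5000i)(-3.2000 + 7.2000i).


Real = 9.5*(-3.2) - (-1.5)*7.2 = -30.4 - (-10.8) = -19.6
Imag = 9.5*7.2 - (3.2)*(-1.5) = 68.4 + 4.8 = 73.2

-19.6000 + 73.2000i


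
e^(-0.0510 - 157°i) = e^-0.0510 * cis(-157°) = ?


e^-0.0510 = 0.95028
cos(-157°) = -0.9205
sin(-157°) = -0.3907
Real = 0.95028*(-0.9205) = -0.8747
Imag = 0.95028*(-0.3907) = -0.3713

-0.8747 - 0.3713i


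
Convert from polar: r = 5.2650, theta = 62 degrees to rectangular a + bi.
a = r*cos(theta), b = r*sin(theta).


a = 5.2650*cos(62°) = 5.2650*0.46947 = 2.4718
b = 5.2650*sin(62°) = 5.2650*0.88295 = 4.6487

2.4718 + 4.6487i


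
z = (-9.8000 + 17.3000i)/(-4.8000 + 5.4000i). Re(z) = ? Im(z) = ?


Multiply by conjugate: (-9.8000 + 17.3000i)(-4.8000 - 5.4000i) / ((-4.8)^2 + 5.4^2)
Numerator real = -9.8*(-4.8) + 17.3*5.4 = 140.46
Numerator imag = 17.3*(-4.8) - (-9.8)*5.4 = -30.12
Denominator = 52.2
Re(z) = 140.46/52.2 = 2.6908
Im(z) = -30.12/52.2 = -0.5770

Re(z) = 2.6908, Im(z) = -0.5770


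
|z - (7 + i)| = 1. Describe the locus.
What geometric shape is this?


|z - z0| = r is a circle with center z0 and radius r.
Center = (7, 1), radius = 1

Circle with center (7, 1) and radius 1


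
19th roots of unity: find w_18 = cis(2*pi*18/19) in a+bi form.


Angle = 360*18/19 = 341.0526°
a = cos(341.0526°) = 0.9458
b = sin(341.0526°) = -0.3247

0.9458 - 0.3247i


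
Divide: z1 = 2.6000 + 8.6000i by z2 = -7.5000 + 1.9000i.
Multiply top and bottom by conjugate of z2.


Conjugate of z2 = -7.5000 - 1.9000i
Numerator: (2.6000 + 8.6000i)(-7.5000 - 1.9000i) = -3.1600 - 69.4400i
Denominator: (-7.5)^2 + 1.9^2 = 59.86
Result = (-3.1600 - 69.4400i)/59.86

-0.0528 - 1.1600i
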